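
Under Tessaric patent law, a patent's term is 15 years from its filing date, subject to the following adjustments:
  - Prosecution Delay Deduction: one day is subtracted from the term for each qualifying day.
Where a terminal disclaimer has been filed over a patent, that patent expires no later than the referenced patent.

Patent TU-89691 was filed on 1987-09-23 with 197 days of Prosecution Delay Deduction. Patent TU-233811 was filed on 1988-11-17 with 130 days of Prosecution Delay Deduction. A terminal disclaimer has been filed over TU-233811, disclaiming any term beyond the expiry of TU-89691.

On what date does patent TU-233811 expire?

March 10, 2002

Natural term of TU-233811:
  Base: filing + 15 years → 17 November 2003.
  Prosecution Delay Deduction: −130 days → 10 July 2003.
Expiry of referenced patent TU-89691:
  Base: filing + 15 years → 23 September 2002.
  Prosecution Delay Deduction: −197 days → 10 March 2002.
Terminal disclaimer: TU-233811 expires on the earlier of 10 July 2003 and 10 March 2002.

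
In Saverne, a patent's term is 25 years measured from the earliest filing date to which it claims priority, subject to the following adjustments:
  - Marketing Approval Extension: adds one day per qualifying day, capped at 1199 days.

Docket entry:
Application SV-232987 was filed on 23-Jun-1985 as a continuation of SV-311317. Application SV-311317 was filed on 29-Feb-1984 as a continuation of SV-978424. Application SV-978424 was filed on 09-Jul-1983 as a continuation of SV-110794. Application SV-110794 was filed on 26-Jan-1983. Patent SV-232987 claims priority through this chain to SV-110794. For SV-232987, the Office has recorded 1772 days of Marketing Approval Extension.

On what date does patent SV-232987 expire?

2011-05-09

Earliest priority filing: 26 January 1983.
Base term: 26 January 1983 + 25 years → 26 January 2008.
Marketing Approval Extension: 1772 days claimed exceeds the 1199-day cap, so +1199 days → 9 May 2011.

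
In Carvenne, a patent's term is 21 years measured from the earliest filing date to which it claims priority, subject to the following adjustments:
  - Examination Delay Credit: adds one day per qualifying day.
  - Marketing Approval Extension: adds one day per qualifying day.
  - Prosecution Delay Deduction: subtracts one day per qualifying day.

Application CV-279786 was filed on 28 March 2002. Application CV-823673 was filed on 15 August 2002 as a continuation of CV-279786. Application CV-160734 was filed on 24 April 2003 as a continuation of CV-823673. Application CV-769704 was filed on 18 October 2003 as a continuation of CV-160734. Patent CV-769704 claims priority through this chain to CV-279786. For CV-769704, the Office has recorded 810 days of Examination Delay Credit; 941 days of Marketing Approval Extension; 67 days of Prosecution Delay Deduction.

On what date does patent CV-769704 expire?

Earliest priority filing: 28 March 2002.
Base term: 28 March 2002 + 21 years → 28 March 2023.
Examination Delay Credit: +810 days → 15 June 2025.
Marketing Approval Extension: +941 days → 12 January 2028.
Prosecution Delay Deduction: −67 days → 6 November 2027.

2027-11-06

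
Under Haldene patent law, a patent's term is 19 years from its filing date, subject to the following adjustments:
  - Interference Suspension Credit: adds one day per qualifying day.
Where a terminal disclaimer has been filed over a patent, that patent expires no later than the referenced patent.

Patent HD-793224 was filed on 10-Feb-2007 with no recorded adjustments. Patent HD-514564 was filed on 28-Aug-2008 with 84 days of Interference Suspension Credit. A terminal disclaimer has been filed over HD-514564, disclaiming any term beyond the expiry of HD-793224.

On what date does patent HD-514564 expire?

Natural term of HD-514564:
  Base: filing + 19 years → 28 August 2027.
  Interference Suspension Credit: +84 days → 20 November 2027.
Expiry of referenced patent HD-793224:
  Base: filing + 19 years → 10 February 2026.
Terminal disclaimer: HD-514564 expires on the earlier of 20 November 2027 and 10 February 2026.

2026-02-10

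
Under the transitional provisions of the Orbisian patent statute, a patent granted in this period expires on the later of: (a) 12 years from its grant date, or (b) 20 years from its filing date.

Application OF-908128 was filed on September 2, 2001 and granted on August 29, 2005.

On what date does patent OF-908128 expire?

September 2, 2021

(a) grant + 12 years → 29 August 2017.
(b) filing + 20 years → 2 September 2021.
Later of the two: 2 September 2021.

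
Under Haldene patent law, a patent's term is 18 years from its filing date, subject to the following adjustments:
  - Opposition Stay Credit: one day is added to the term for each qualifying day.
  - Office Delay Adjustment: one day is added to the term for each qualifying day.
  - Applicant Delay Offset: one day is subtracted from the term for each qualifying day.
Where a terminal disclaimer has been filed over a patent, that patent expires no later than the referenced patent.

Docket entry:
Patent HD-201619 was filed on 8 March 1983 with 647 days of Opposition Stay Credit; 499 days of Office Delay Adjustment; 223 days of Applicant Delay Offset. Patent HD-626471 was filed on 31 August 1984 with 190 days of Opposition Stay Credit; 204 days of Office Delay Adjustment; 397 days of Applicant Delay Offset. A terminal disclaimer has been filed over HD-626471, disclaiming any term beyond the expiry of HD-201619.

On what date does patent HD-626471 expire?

August 28, 2002

Natural term of HD-626471:
  Base: filing + 18 years → 31 August 2002.
  Opposition Stay Credit: +190 days → 9 March 2003.
  Office Delay Adjustment: +204 days → 29 September 2003.
  Applicant Delay Offset: −397 days → 28 August 2002.
Expiry of referenced patent HD-201619:
  Base: filing + 18 years → 8 March 2001.
  Opposition Stay Credit: +647 days → 15 December 2002.
  Office Delay Adjustment: +499 days → 27 April 2004.
  Applicant Delay Offset: −223 days → 17 September 2003.
Terminal disclaimer: HD-626471 expires on the earlier of 28 August 2002 and 17 September 2003.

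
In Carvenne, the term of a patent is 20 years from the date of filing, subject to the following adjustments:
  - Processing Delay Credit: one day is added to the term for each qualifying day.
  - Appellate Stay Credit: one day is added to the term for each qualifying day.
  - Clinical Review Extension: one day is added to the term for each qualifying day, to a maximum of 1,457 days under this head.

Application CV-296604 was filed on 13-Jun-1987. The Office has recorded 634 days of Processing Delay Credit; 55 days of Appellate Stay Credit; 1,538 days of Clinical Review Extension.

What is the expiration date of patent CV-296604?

April 28, 2013

Base term: filing date + 20 years → 13 June 2007.
Processing Delay Credit: +634 days → 8 March 2009.
Appellate Stay Credit: +55 days → 2 May 2009.
Clinical Review Extension: 1538 days claimed exceeds the 1457-day cap, so +1457 days → 28 April 2013.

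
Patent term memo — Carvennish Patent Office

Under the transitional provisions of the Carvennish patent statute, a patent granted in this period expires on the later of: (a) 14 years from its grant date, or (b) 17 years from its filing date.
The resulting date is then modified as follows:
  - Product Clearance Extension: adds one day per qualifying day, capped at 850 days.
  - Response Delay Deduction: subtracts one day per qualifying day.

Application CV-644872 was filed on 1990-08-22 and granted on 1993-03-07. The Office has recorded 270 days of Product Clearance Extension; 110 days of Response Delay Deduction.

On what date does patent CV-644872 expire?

January 29, 2008

(a) grant + 14 years → 7 March 2007.
(b) filing + 17 years → 22 August 2007.
Later of the two: 22 August 2007.
Product Clearance Extension: 270 days (within the 850-day cap) → +270 days → 18 May 2008.
Response Delay Deduction: −110 days → 29 January 2008.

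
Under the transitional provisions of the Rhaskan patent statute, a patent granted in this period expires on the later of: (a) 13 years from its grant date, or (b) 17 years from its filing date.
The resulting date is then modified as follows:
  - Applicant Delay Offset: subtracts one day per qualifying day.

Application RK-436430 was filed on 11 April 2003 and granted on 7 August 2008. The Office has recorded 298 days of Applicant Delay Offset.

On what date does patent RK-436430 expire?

2020-10-13

(a) grant + 13 years → 7 August 2021.
(b) filing + 17 years → 11 April 2020.
Later of the two: 7 August 2021.
Applicant Delay Offset: −298 days → 13 October 2020.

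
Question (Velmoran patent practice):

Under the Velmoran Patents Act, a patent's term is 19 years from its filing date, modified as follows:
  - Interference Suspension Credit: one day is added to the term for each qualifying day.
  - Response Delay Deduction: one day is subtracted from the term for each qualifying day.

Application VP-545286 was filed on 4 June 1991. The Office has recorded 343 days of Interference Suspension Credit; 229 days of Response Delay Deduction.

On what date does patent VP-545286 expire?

Base term: filing date + 19 years → 4 June 2010.
Interference Suspension Credit: +343 days → 13 May 2011.
Response Delay Deduction: −229 days → 26 September 2010.

2010-09-26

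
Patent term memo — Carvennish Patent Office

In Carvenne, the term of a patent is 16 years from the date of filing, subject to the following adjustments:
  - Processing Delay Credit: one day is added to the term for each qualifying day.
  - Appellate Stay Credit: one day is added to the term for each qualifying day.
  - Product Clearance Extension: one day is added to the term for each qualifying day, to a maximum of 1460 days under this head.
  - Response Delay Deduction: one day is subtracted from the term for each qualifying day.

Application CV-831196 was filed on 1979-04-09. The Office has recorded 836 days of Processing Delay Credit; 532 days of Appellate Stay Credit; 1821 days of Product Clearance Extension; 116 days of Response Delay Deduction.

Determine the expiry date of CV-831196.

Base term: filing date + 16 years → 9 April 1995.
Processing Delay Credit: +836 days → 23 July 1997.
Appellate Stay Credit: +532 days → 6 January 1999.
Product Clearance Extension: 1821 days claimed exceeds the 1460-day cap, so +1460 days → 5 January 2003.
Response Delay Deduction: −116 days → 11 September 2002.

September 11, 2002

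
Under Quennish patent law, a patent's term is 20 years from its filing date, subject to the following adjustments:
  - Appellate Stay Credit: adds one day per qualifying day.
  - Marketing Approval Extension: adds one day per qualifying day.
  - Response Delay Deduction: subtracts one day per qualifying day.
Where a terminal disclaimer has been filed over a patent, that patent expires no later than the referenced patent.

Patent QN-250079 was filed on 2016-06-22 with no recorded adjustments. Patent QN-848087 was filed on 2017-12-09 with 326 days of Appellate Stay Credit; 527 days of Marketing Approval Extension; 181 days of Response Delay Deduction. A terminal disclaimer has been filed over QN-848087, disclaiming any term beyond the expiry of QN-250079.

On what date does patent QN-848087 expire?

Natural term of QN-848087:
  Base: filing + 20 years → 9 December 2037.
  Appellate Stay Credit: +326 days → 31 October 2038.
  Marketing Approval Extension: +527 days → 10 April 2040.
  Response Delay Deduction: −181 days → 12 October 2039.
Expiry of referenced patent QN-250079:
  Base: filing + 20 years → 22 June 2036.
Terminal disclaimer: QN-848087 expires on the earlier of 12 October 2039 and 22 June 2036.

2036-06-22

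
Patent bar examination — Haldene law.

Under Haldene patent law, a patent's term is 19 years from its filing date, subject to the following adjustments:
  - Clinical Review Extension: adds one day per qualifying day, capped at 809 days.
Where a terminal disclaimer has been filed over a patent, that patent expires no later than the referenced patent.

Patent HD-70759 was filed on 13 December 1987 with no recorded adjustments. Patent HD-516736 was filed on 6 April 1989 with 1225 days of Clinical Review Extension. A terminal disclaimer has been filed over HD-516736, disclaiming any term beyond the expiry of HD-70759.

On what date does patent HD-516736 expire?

Natural term of HD-516736:
  Base: filing + 19 years → 6 April 2008.
  Clinical Review Extension: 1225 days claimed exceeds the 809-day cap, so +809 days → 24 June 2010.
Expiry of referenced patent HD-70759:
  Base: filing + 19 years → 13 December 2006.
Terminal disclaimer: HD-516736 expires on the earlier of 24 June 2010 and 13 December 2006.

2006-12-13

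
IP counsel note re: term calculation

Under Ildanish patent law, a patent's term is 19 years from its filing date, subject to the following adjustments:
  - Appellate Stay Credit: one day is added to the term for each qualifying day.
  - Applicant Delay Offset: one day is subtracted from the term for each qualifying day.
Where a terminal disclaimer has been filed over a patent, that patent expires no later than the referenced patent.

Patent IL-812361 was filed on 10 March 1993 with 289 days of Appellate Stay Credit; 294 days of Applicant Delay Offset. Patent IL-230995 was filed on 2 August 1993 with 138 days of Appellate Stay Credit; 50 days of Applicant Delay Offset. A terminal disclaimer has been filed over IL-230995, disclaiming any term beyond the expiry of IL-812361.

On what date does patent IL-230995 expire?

Natural term of IL-230995:
  Base: filing + 19 years → 2 August 2012.
  Appellate Stay Credit: +138 days → 18 December 2012.
  Applicant Delay Offset: −50 days → 29 October 2012.
Expiry of referenced patent IL-812361:
  Base: filing + 19 years → 10 March 2012.
  Appellate Stay Credit: +289 days → 24 December 2012.
  Applicant Delay Offset: −294 days → 5 March 2012.
Terminal disclaimer: IL-230995 expires on the earlier of 29 October 2012 and 5 March 2012.

March 5, 2012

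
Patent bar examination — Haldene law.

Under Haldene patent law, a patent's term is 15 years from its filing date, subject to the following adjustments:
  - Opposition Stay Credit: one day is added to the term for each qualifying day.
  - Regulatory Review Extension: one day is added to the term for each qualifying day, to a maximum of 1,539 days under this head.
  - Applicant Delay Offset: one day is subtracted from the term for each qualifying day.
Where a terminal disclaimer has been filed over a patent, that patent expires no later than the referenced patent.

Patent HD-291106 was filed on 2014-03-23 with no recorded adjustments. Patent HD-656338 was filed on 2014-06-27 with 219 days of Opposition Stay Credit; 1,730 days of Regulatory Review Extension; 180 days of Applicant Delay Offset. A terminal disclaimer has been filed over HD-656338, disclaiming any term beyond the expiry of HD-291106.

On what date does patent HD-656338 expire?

Natural term of HD-656338:
  Base: filing + 15 years → 27 June 2029.
  Opposition Stay Credit: +219 days → 1 February 2030.
  Regulatory Review Extension: 1730 days claimed exceeds the 1539-day cap, so +1539 days → 20 April 2034.
  Applicant Delay Offset: −180 days → 22 October 2033.
Expiry of referenced patent HD-291106:
  Base: filing + 15 years → 23 March 2029.
Terminal disclaimer: HD-656338 expires on the earlier of 22 October 2033 and 23 March 2029.

March 23, 2029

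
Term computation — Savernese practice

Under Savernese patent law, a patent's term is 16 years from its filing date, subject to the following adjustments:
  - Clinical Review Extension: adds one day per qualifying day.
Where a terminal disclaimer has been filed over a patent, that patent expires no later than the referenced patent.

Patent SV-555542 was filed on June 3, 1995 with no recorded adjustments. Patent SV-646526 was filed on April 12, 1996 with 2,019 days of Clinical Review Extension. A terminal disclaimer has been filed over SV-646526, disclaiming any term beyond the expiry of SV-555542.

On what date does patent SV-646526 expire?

Natural term of SV-646526:
  Base: filing + 16 years → 12 April 2012.
  Clinical Review Extension: +2019 days → 22 October 2017.
Expiry of referenced patent SV-555542:
  Base: filing + 16 years → 3 June 2011.
Terminal disclaimer: SV-646526 expires on the earlier of 22 October 2017 and 3 June 2011.

2011-06-03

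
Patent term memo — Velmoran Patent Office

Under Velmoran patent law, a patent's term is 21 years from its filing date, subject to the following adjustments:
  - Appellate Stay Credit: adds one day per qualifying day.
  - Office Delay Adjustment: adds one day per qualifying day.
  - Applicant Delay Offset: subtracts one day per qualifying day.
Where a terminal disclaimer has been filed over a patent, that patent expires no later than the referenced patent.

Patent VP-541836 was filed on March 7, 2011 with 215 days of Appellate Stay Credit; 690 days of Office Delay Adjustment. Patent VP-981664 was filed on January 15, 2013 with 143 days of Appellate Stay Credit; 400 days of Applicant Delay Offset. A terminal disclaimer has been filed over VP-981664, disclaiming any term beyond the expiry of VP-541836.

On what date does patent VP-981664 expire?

May 3, 2033

Natural term of VP-981664:
  Base: filing + 21 years → 15 January 2034.
  Appellate Stay Credit: +143 days → 7 June 2034.
  Applicant Delay Offset: −400 days → 3 May 2033.
Expiry of referenced patent VP-541836:
  Base: filing + 21 years → 7 March 2032.
  Appellate Stay Credit: +215 days → 8 October 2032.
  Office Delay Adjustment: +690 days → 29 August 2034.
Terminal disclaimer: VP-981664 expires on the earlier of 3 May 2033 and 29 August 2034.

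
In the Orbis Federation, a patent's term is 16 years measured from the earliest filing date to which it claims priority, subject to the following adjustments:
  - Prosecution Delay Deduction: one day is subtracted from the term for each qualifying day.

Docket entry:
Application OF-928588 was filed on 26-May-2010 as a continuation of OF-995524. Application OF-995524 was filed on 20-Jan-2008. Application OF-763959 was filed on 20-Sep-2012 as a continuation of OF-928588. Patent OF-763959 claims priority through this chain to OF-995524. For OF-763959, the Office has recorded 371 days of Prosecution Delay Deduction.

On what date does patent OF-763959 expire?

January 14, 2023

Earliest priority filing: 20 January 2008.
Base term: 20 January 2008 + 16 years → 20 January 2024.
Prosecution Delay Deduction: −371 days → 14 January 2023.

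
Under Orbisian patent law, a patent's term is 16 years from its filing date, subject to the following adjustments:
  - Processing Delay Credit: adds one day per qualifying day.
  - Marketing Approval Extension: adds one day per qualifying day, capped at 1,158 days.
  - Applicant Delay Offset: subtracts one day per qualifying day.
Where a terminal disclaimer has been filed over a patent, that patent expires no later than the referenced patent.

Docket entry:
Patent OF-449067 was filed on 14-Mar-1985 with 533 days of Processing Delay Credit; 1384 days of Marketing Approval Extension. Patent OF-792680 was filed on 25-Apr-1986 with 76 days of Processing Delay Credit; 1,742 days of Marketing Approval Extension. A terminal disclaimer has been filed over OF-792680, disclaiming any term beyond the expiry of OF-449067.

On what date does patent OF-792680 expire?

2005-09-10

Natural term of OF-792680:
  Base: filing + 16 years → 25 April 2002.
  Processing Delay Credit: +76 days → 10 July 2002.
  Marketing Approval Extension: 1742 days claimed exceeds the 1158-day cap, so +1158 days → 10 September 2005.
Expiry of referenced patent OF-449067:
  Base: filing + 16 years → 14 March 2001.
  Processing Delay Credit: +533 days → 29 August 2002.
  Marketing Approval Extension: 1384 days claimed exceeds the 1158-day cap, so +1158 days → 30 October 2005.
Terminal disclaimer: OF-792680 expires on the earlier of 10 September 2005 and 30 October 2005.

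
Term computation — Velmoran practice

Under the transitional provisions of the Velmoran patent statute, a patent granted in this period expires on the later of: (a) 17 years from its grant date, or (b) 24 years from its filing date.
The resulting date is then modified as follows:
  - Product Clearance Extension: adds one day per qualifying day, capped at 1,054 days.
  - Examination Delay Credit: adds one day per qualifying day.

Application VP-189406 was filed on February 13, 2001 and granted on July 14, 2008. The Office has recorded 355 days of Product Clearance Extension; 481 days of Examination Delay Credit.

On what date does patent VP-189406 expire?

(a) grant + 17 years → 14 July 2025.
(b) filing + 24 years → 13 February 2025.
Later of the two: 14 July 2025.
Product Clearance Extension: 355 days (within the 1054-day cap) → +355 days → 4 July 2026.
Examination Delay Credit: +481 days → 28 October 2027.

2027-10-28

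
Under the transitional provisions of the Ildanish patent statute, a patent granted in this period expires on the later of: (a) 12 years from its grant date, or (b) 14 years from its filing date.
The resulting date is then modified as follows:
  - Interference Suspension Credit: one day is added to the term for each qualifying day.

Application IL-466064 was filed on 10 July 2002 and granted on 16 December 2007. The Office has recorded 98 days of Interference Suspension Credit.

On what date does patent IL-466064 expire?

(a) grant + 12 years → 16 December 2019.
(b) filing + 14 years → 10 July 2016.
Later of the two: 16 December 2019.
Interference Suspension Credit: +98 days → 23 March 2020.

2020-03-23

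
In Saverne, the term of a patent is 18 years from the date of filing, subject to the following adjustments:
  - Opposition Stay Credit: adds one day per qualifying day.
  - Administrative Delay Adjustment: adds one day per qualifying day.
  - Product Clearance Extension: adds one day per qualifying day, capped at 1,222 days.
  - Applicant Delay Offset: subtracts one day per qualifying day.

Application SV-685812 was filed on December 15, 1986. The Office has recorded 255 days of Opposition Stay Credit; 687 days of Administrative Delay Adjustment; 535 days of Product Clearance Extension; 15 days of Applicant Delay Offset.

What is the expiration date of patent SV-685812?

December 16, 2008

Base term: filing date + 18 years → 15 December 2004.
Opposition Stay Credit: +255 days → 27 August 2005.
Administrative Delay Adjustment: +687 days → 15 July 2007.
Product Clearance Extension: 535 days (within the 1222-day cap) → +535 days → 31 December 2008.
Applicant Delay Offset: −15 days → 16 December 2008.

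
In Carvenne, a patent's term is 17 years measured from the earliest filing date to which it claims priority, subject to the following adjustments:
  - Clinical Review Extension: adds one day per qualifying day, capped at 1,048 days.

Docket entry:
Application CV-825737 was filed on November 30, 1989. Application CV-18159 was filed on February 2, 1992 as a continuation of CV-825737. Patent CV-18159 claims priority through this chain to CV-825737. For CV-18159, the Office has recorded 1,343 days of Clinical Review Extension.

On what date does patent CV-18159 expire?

Earliest priority filing: 30 November 1989.
Base term: 30 November 1989 + 17 years → 30 November 2006.
Clinical Review Extension: 1343 days claimed exceeds the 1048-day cap, so +1048 days → 13 October 2009.

October 13, 2009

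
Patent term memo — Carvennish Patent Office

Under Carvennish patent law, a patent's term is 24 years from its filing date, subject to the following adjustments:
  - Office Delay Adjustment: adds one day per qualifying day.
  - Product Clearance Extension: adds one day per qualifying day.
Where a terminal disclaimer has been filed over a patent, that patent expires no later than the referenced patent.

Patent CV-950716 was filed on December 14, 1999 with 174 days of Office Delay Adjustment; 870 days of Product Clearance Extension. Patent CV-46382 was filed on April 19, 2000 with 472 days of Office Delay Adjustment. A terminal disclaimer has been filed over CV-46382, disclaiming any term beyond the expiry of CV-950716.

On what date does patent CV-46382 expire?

Natural term of CV-46382:
  Base: filing + 24 years → 19 April 2024.
  Office Delay Adjustment: +472 days → 4 August 2025.
Expiry of referenced patent CV-950716:
  Base: filing + 24 years → 14 December 2023.
  Office Delay Adjustment: +174 days → 5 June 2024.
  Product Clearance Extension: +870 days → 23 October 2026.
Terminal disclaimer: CV-46382 expires on the earlier of 4 August 2025 and 23 October 2026.

August 4, 2025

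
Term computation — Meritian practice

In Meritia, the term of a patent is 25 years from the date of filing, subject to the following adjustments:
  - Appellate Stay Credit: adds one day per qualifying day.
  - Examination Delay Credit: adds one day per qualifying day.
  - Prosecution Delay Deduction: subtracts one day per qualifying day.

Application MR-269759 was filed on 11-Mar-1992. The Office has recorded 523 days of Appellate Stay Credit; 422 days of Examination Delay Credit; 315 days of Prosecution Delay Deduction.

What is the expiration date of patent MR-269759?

Base term: filing date + 25 years → 11 March 2017.
Appellate Stay Credit: +523 days → 16 August 2018.
Examination Delay Credit: +422 days → 12 October 2019.
Prosecution Delay Deduction: −315 days → 1 December 2018.

December 1, 2018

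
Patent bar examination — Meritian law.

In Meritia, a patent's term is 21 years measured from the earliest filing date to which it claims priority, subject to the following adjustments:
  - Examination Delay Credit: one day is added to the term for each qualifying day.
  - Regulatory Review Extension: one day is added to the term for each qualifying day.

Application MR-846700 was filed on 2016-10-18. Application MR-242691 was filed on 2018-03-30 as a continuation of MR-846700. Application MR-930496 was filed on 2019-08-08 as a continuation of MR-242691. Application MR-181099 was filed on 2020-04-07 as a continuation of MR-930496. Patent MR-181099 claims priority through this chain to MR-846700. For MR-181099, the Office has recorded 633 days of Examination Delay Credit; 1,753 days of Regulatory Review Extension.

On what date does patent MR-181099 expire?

2044-04-30

Earliest priority filing: 18 October 2016.
Base term: 18 October 2016 + 21 years → 18 October 2037.
Examination Delay Credit: +633 days → 13 July 2039.
Regulatory Review Extension: +1753 days → 30 April 2044.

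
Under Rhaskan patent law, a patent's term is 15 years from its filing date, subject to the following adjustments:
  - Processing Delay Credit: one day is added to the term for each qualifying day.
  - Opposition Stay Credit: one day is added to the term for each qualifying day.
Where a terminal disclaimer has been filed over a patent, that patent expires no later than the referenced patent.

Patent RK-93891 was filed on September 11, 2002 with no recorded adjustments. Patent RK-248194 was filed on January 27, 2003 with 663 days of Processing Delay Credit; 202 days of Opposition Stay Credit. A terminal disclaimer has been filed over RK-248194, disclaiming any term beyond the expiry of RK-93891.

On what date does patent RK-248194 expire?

Natural term of RK-248194:
  Base: filing + 15 years → 27 January 2018.
  Processing Delay Credit: +663 days → 21 November 2019.
  Opposition Stay Credit: +202 days → 10 June 2020.
Expiry of referenced patent RK-93891:
  Base: filing + 15 years → 11 September 2017.
Terminal disclaimer: RK-248194 expires on the earlier of 10 June 2020 and 11 September 2017.

September 11, 2017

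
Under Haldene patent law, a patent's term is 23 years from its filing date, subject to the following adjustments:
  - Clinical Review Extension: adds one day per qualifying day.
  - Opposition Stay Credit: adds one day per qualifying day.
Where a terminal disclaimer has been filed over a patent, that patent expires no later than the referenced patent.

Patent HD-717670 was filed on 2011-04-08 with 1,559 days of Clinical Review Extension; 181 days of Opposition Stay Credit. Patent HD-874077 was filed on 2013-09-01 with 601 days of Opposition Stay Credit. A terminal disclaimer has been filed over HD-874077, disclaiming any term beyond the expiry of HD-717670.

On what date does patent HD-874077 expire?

April 25, 2038

Natural term of HD-874077:
  Base: filing + 23 years → 1 September 2036.
  Opposition Stay Credit: +601 days → 25 April 2038.
Expiry of referenced patent HD-717670:
  Base: filing + 23 years → 8 April 2034.
  Clinical Review Extension: +1559 days → 15 July 2038.
  Opposition Stay Credit: +181 days → 12 January 2039.
Terminal disclaimer: HD-874077 expires on the earlier of 25 April 2038 and 12 January 2039.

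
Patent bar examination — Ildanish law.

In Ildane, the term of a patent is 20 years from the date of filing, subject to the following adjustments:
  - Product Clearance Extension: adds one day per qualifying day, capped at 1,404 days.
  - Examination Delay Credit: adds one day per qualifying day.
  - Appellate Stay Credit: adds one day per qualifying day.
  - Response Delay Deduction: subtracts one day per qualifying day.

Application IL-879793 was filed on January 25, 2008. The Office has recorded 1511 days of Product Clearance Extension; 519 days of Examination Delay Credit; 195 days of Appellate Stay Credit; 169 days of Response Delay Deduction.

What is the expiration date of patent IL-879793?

Base term: filing date + 20 years → 25 January 2028.
Product Clearance Extension: 1511 days claimed exceeds the 1404-day cap, so +1404 days → 29 November 2031.
Examination Delay Credit: +519 days → 1 May 2033.
Appellate Stay Credit: +195 days → 12 November 2033.
Response Delay Deduction: −169 days → 27 May 2033.

2033-05-27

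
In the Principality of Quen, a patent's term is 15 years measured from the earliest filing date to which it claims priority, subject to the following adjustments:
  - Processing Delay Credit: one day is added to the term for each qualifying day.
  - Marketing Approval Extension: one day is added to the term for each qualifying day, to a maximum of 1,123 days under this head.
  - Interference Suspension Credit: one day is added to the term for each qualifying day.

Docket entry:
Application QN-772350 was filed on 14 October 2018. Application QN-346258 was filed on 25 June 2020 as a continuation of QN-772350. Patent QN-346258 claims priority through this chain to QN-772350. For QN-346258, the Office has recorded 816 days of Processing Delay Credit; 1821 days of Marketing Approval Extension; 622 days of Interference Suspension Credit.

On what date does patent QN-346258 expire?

2040-10-18

Earliest priority filing: 14 October 2018.
Base term: 14 October 2018 + 15 years → 14 October 2033.
Processing Delay Credit: +816 days → 8 January 2036.
Marketing Approval Extension: 1821 days claimed exceeds the 1123-day cap, so +1123 days → 4 February 2039.
Interference Suspension Credit: +622 days → 18 October 2040.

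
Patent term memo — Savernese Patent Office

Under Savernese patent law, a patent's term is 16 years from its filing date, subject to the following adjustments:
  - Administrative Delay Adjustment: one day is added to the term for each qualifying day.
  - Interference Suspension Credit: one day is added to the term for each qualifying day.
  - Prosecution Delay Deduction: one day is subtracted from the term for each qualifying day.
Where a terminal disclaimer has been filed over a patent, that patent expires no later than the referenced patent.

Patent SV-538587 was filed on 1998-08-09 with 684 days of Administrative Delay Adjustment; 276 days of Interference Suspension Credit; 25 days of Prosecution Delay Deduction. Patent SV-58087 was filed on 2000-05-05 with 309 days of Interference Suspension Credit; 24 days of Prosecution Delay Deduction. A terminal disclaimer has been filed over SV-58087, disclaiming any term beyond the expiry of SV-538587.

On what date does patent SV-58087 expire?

2017-02-14

Natural term of SV-58087:
  Base: filing + 16 years → 5 May 2016.
  Interference Suspension Credit: +309 days → 10 March 2017.
  Prosecution Delay Deduction: −24 days → 14 February 2017.
Expiry of referenced patent SV-538587:
  Base: filing + 16 years → 9 August 2014.
  Administrative Delay Adjustment: +684 days → 23 June 2016.
  Interference Suspension Credit: +276 days → 26 March 2017.
  Prosecution Delay Deduction: −25 days → 1 March 2017.
Terminal disclaimer: SV-58087 expires on the earlier of 14 February 2017 and 1 March 2017.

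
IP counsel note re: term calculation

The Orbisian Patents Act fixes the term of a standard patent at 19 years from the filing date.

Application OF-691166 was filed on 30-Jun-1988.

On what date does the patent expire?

Filing date + 19 years → 30 June 2007.

June 30, 2007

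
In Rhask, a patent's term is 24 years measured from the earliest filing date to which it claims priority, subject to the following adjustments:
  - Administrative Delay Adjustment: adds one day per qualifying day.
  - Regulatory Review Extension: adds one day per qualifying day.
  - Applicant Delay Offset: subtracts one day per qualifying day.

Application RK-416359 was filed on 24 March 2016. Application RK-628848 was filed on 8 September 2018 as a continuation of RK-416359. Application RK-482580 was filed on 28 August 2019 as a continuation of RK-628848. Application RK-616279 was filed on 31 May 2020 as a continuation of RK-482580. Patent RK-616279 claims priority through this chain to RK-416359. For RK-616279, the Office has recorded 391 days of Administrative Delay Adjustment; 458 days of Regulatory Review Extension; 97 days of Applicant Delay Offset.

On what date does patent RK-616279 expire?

Earliest priority filing: 24 March 2016.
Base term: 24 March 2016 + 24 years → 24 March 2040.
Administrative Delay Adjustment: +391 days → 19 April 2041.
Regulatory Review Extension: +458 days → 21 July 2042.
Applicant Delay Offset: −97 days → 15 April 2042.

April 15, 2042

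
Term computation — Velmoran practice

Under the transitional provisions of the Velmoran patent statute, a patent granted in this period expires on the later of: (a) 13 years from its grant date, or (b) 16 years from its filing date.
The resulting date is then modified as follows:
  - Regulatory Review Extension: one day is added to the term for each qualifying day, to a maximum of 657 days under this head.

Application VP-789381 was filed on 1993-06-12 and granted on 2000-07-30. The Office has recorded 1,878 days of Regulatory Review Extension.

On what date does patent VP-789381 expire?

May 18, 2015

(a) grant + 13 years → 30 July 2013.
(b) filing + 16 years → 12 June 2009.
Later of the two: 30 July 2013.
Regulatory Review Extension: 1878 days claimed exceeds the 657-day cap, so +657 days → 18 May 2015.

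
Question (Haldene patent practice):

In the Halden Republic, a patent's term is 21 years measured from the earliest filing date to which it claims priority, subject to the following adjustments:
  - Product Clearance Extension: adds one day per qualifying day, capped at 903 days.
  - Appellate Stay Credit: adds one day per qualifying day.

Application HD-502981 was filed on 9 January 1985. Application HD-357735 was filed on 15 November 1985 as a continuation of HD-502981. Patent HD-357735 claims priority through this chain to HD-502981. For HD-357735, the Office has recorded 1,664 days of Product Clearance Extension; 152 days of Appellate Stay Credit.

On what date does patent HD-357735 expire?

November 29, 2008

Earliest priority filing: 9 January 1985.
Base term: 9 January 1985 + 21 years → 9 January 2006.
Product Clearance Extension: 1664 days claimed exceeds the 903-day cap, so +903 days → 30 June 2008.
Appellate Stay Credit: +152 days → 29 November 2008.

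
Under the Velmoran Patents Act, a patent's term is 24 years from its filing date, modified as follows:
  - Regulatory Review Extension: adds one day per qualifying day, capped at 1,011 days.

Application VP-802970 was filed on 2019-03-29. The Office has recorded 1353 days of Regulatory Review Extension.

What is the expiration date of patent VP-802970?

Base term: filing date + 24 years → 29 March 2043.
Regulatory Review Extension: 1353 days claimed exceeds the 1011-day cap, so +1011 days → 3 January 2046.

January 3, 2046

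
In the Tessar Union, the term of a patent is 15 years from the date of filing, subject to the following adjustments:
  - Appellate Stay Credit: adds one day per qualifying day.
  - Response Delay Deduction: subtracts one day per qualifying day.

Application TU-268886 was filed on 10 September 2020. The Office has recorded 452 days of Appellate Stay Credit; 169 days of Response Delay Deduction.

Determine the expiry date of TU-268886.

June 19, 2036

Base term: filing date + 15 years → 10 September 2035.
Appellate Stay Credit: +452 days → 5 December 2036.
Response Delay Deduction: −169 days → 19 June 2036.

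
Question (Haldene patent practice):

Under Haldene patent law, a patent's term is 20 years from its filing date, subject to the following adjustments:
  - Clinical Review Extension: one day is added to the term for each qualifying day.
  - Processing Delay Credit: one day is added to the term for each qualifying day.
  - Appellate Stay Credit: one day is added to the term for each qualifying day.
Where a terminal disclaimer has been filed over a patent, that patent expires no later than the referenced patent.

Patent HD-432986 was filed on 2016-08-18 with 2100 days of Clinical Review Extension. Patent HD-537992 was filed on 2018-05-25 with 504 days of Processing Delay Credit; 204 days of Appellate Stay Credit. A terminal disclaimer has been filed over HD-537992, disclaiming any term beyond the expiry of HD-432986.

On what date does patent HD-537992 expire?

2040-05-02

Natural term of HD-537992:
  Base: filing + 20 years → 25 May 2038.
  Processing Delay Credit: +504 days → 11 October 2039.
  Appellate Stay Credit: +204 days → 2 May 2040.
Expiry of referenced patent HD-432986:
  Base: filing + 20 years → 18 August 2036.
  Clinical Review Extension: +2100 days → 19 May 2042.
Terminal disclaimer: HD-537992 expires on the earlier of 2 May 2040 and 19 May 2042.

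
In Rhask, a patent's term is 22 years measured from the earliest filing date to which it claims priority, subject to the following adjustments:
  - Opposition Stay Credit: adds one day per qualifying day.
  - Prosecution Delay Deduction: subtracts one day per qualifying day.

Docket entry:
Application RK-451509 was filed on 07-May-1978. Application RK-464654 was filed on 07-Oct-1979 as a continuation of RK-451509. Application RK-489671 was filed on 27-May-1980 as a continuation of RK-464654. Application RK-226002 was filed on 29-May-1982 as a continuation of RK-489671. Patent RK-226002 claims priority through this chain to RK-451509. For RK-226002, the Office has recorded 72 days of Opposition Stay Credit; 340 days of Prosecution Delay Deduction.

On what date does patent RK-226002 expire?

Earliest priority filing: 7 May 1978.
Base term: 7 May 1978 + 22 years → 7 May 2000.
Opposition Stay Credit: +72 days → 18 July 2000.
Prosecution Delay Deduction: −340 days → 13 August 1999.

August 13, 1999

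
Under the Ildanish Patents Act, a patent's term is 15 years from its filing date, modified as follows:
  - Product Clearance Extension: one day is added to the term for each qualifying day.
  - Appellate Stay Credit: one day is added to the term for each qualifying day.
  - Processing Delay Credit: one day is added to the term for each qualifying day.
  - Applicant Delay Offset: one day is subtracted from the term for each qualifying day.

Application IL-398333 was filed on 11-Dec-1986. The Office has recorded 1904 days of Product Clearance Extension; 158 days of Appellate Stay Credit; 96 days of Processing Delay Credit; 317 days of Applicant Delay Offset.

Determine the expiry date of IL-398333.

December 26, 2006

Base term: filing date + 15 years → 11 December 2001.
Product Clearance Extension: +1904 days → 27 February 2007.
Appellate Stay Credit: +158 days → 4 August 2007.
Processing Delay Credit: +96 days → 8 November 2007.
Applicant Delay Offset: −317 days → 26 December 2006.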